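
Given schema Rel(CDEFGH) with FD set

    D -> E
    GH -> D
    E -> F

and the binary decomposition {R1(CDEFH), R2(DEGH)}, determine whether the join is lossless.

No

Common attributes: R1 ∩ R2 = {DEH}.
Closure of {DEH}: E → F applies, adding F. So (DEH)⁺ = {DEFH}.
The closure contains neither all of R1 = {CDEFH} nor all of R2 = {DEGH}, so the common attributes are not a superkey of either fragment. The join is lossy.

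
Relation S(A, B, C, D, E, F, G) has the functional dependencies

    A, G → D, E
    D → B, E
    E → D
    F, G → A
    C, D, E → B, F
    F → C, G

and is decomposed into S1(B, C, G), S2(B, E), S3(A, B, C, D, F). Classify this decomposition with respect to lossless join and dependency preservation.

Lossless test (chase): applying each FD to every pair of rows produces no changes in the tableau, so no row becomes fully distinguished — the join is lossy.
Dependency preservation: the restricted closure of {A, G} across the fragments never reaches {D, E}, so A, G → D, E cannot be enforced without a join — not preserved.

lossy and not dependency-preserving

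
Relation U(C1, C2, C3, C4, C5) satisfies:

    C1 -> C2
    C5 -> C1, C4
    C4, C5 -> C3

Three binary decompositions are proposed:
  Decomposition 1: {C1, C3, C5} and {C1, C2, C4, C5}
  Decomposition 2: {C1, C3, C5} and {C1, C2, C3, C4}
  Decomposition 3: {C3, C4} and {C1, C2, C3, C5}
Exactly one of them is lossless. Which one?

Decomposition 1: common = {C1, C5}, closure = {C1, C2, C3, C4, C5} → lossless.
Decomposition 2: common = {C1, C3}, closure = {C1, C2, C3} → lossy.
Decomposition 3: common = {C3}, closure = {C3} → lossy.

Decomposition 1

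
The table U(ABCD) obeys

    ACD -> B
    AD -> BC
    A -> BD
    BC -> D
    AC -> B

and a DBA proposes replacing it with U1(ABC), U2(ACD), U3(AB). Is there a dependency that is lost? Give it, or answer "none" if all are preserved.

BC -> D

Check BC → D: no single fragment contains all of {BCD}, and the restricted closure of {BC} across the fragments never reaches {D}.
ACD → B is preserved.
AD → BC is preserved.
A → BD is preserved.
AC → B is preserved.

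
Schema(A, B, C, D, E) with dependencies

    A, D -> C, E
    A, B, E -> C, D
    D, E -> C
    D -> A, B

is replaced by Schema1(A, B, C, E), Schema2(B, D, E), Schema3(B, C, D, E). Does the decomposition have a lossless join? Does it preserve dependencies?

lossy and not dependency-preserving

Lossless test (chase): Rows 2 and 3 agree on D, E; apply D, E→C and equate their C entries. Rows 2 and 3 agree on D; apply D→A, B and equate their A, B entries. No row becomes fully distinguished — the join is lossy.
Dependency preservation: the restricted closure of {A, B, E} across the fragments never reaches {C, D}, so A, B, E → C, D cannot be enforced without a join — not preserved.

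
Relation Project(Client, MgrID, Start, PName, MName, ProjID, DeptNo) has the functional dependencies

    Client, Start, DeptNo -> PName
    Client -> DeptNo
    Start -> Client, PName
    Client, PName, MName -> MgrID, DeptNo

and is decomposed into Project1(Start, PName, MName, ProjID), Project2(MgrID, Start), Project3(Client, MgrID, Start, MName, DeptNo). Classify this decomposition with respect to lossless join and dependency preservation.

Lossless test (chase): Rows 1 and 2 agree on Start; apply Start→Client, PName and equate their Client, PName entries. Rows 1 and 3 agree on Start; apply Start→Client, PName and equate their Client, PName entries. Rows 1 and 3 agree on Client, PName, MName; apply Client, PName, MName→MgrID, DeptNo and equate their MgrID, DeptNo entries. Rows 1 and 2 agree on Client; apply Client→DeptNo and equate their DeptNo entries. Row 1 is now all distinguished symbols — the join is lossless.
Dependency preservation: the restricted closure of {Client, PName, MName} across the fragments never reaches {MgrID, DeptNo}, so Client, PName, MName → MgrID, DeptNo cannot be enforced without a join — not preserved.

lossless but not dependency-preserving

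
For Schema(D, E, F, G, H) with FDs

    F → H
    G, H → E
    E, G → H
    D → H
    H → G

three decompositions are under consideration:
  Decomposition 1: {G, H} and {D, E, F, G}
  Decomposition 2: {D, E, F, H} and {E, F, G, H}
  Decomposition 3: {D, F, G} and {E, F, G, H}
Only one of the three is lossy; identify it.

Decomposition 1

Decomposition 1: common = {G}, closure = {G} → lossy.
Decomposition 2: common = {E, F, H}, closure = {E, F, G, H} → lossless.
Decomposition 3: common = {F, G}, closure = {E, F, G, H} → lossless.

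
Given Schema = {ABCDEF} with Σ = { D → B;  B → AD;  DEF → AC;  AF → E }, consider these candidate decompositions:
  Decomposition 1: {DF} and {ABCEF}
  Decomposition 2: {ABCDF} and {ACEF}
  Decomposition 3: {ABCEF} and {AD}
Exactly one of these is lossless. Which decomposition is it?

Decomposition 2

Decomposition 1: common = {F}, closure = {F} → lossy.
Decomposition 2: common = {ACF}, closure = {ACEF} → lossless.
Decomposition 3: common = {A}, closure = {A} → lossy.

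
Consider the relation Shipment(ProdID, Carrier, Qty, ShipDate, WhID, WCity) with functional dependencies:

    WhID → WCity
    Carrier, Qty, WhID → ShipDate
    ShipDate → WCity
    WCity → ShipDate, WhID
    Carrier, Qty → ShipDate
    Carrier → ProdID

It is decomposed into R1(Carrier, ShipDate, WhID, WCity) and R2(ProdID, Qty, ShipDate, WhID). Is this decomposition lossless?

No

Common attributes: R1 ∩ R2 = {ShipDate, WhID}.
Closure of {ShipDate, WhID}: WhID → WCity applies, adding WCity. So (ShipDate, WhID)⁺ = {ShipDate, WhID, WCity}.
The closure contains neither all of R1 = {Carrier, ShipDate, WhID, WCity} nor all of R2 = {ProdID, Qty, ShipDate, WhID}, so the common attributes are not a superkey of either fragment. The join is lossy.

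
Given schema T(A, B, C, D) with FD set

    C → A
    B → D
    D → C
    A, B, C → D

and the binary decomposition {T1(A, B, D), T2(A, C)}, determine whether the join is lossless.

Common attributes: T1 ∩ T2 = {A}.
No dependency enlarges {A}, so (A)⁺ = {A}.
The closure contains neither all of T1 = {A, B, D} nor all of T2 = {A, C}, so the common attributes are not a superkey of either fragment. The join is lossy.

No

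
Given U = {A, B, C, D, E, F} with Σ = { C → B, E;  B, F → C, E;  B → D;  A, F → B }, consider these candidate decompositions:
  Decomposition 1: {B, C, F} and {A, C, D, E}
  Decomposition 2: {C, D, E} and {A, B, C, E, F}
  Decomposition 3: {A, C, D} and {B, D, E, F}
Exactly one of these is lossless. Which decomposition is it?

Decomposition 1: common = {C}, closure = {B, C, D, E} → lossy.
Decomposition 2: common = {C, E}, closure = {B, C, D, E} → lossless.
Decomposition 3: common = {D}, closure = {D} → lossy.

Decomposition 2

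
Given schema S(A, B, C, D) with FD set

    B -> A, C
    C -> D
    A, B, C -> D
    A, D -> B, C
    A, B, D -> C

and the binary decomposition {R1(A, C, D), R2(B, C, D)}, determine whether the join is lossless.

No

Common attributes: R1 ∩ R2 = {C, D}.
No dependency enlarges {C, D}, so (C, D)⁺ = {C, D}.
The closure contains neither all of R1 = {A, C, D} nor all of R2 = {B, C, D}, so the common attributes are not a superkey of either fragment. The join is lossy.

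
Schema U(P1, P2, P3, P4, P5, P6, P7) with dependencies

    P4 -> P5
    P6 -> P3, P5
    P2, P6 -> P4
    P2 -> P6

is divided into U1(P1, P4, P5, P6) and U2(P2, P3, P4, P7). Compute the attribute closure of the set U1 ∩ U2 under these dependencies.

U1 ∩ U2 = {P4}.
P4 → P5 applies, adding P5
Closure: {P4, P5}.

P4, P5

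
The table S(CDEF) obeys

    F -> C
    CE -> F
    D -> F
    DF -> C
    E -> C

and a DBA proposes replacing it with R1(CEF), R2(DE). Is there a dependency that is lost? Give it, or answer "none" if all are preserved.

Check D → F: no single fragment contains all of {DF}, and the restricted closure of {D} across the fragments never reaches {F}.
F → C is preserved.
CE → F is preserved.
DF → C is preserved.
E → C is preserved.

D -> F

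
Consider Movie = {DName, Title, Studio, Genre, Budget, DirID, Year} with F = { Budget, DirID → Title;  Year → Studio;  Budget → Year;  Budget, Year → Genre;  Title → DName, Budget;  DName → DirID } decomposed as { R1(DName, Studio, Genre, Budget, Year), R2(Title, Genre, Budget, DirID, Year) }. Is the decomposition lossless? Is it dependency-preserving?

lossy and not dependency-preserving

Lossless test: (Genre, Budget, Year)⁺ = {Studio, Genre, Budget, Year}, which is a superkey of neither fragment — lossy.
Dependency preservation: the restricted closure of {Title} across the fragments never reaches {DName, Budget}, so Title → DName, Budget cannot be enforced without a join — not preserved.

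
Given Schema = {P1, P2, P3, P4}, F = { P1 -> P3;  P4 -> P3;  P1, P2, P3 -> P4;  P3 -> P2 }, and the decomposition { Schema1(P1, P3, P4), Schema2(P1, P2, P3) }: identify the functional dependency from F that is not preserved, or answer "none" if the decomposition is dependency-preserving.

P1 → P3 lies within Schema1.
P4 → P3 lies within Schema1.
P1, P2, P3 → P4: restricted closure across fragments reaches P4.
P3 → P2 lies within Schema2.
Every dependency is enforceable on the fragments, so the decomposition is dependency-preserving.

none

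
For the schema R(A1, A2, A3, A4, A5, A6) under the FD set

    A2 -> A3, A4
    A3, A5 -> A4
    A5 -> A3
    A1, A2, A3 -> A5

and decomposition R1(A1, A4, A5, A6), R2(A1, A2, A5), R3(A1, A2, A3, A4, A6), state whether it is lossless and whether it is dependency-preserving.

lossless but not dependency-preserving

Lossless test (chase): Rows 2 and 3 agree on A2; apply A2→A3, A4 and equate their A3, A4 entries. Rows 1 and 2 agree on A5; apply A5→A3 and equate their A3 entries. Rows 2 and 3 agree on A1, A2, A3; apply A1, A2, A3→A5 and equate their A5 entries. Row 3 is now all distinguished symbols — the join is lossless.
Dependency preservation: the restricted closure of {A5} across the fragments never reaches {A3}, so A5 → A3 cannot be enforced without a join — not preserved.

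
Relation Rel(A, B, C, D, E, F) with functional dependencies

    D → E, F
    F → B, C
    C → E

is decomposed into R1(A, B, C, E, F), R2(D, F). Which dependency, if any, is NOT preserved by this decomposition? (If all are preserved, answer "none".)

none

D → E, F: restricted closure across fragments reaches E, F.
F → B, C lies within R1.
C → E lies within R1.
Every dependency is enforceable on the fragments, so the decomposition is dependency-preserving.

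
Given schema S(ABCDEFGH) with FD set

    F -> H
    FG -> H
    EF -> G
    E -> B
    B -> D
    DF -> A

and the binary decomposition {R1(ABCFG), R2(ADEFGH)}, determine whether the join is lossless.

No

Common attributes: R1 ∩ R2 = {AFG}.
Closure of {AFG}: F → H applies, adding H. So (AFG)⁺ = {AFGH}.
The closure contains neither all of R1 = {ABCFG} nor all of R2 = {ADEFGH}, so the common attributes are not a superkey of either fragment. The join is lossy.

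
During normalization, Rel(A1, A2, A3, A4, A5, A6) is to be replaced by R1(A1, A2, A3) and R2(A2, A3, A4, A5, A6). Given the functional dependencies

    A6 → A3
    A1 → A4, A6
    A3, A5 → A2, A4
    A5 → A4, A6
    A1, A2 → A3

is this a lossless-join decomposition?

No

Common attributes: R1 ∩ R2 = {A2, A3}.
No dependency enlarges {A2, A3}, so (A2, A3)⁺ = {A2, A3}.
The closure contains neither all of R1 = {A1, A2, A3} nor all of R2 = {A2, A3, A4, A5, A6}, so the common attributes are not a superkey of either fragment. The join is lossy.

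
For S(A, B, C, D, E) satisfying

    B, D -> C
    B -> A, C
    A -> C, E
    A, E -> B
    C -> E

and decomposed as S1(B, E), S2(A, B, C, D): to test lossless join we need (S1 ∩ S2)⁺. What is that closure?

S1 ∩ S2 = {B}.
B → A, C applies, adding A, C
A → C, E applies, adding E
Closure: {A, B, C, E}.

A, B, C, E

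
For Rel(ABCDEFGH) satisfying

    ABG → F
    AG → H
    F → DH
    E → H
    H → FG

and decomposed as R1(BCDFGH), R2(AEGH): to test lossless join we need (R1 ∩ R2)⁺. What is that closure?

DFGH

R1 ∩ R2 = {GH}.
H → FG applies, adding F
F → DH applies, adding D
Closure: {DFGH}.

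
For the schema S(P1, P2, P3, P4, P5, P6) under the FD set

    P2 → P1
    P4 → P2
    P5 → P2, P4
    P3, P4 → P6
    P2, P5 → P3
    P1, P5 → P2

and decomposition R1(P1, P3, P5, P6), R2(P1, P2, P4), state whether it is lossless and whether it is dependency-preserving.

lossy and not dependency-preserving

Lossless test: (P1)⁺ = {P1}, which is a superkey of neither fragment — lossy.
Dependency preservation: the restricted closure of {P5} across the fragments never reaches {P2, P4}, so P5 → P2, P4 cannot be enforced without a join — not preserved.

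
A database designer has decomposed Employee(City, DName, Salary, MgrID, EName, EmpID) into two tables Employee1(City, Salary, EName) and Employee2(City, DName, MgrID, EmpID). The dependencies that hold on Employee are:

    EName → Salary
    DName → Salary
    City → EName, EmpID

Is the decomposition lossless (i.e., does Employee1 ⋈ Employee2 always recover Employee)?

Common attributes: Employee1 ∩ Employee2 = {City}.
Closure of {City}: City → EName, EmpID applies, adding EName, EmpID; EName → Salary applies, adding Salary. So (City)⁺ = {City, Salary, EName, EmpID}.
This closure contains every attribute of Employee1, so Employee1 ∩ Employee2 → Employee1. The join is lossless.

Yes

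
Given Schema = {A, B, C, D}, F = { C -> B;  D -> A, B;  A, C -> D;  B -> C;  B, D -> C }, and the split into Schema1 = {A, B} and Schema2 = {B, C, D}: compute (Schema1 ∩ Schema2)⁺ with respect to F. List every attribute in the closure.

B, C

Schema1 ∩ Schema2 = {B}.
B → C applies, adding C
Closure: {B, C}.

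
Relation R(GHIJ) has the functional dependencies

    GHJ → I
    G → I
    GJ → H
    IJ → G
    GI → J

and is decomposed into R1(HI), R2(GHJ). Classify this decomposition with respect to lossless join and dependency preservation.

lossy and not dependency-preserving

Lossless test: (H)⁺ = {H}, which is a superkey of neither fragment — lossy.
Dependency preservation: the restricted closure of {GHJ} across the fragments never reaches {I}, so GHJ → I cannot be enforced without a join — not preserved.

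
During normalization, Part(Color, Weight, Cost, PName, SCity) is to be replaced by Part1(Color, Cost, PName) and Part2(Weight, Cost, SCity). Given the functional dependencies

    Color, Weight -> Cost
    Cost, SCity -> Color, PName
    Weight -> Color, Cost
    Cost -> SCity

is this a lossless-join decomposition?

Yes

Common attributes: Part1 ∩ Part2 = {Cost}.
Closure of {Cost}: Cost → SCity applies, adding SCity; Cost, SCity → Color, PName applies, adding Color, PName. So (Cost)⁺ = {Color, Cost, PName, SCity}.
This closure contains every attribute of Part1, so Part1 ∩ Part2 → Part1. The join is lossless.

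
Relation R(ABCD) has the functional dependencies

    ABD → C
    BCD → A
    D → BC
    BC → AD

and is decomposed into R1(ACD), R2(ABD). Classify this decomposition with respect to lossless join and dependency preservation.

Lossless test: (AD)⁺ = {ABCD}, which contains all of one fragment — lossless.
Dependency preservation: the restricted closure of {BC} across the fragments never reaches {AD}, so BC → AD cannot be enforced without a join — not preserved.

lossless but not dependency-preserving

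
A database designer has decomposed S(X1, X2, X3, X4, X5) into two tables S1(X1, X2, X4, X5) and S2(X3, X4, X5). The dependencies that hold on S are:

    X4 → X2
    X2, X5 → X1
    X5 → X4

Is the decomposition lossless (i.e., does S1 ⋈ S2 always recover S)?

Yes

Common attributes: S1 ∩ S2 = {X4, X5}.
Closure of {X4, X5}: X4 → X2 applies, adding X2; X2, X5 → X1 applies, adding X1. So (X4, X5)⁺ = {X1, X2, X4, X5}.
This closure contains every attribute of S1, so S1 ∩ S2 → S1. The join is lossless.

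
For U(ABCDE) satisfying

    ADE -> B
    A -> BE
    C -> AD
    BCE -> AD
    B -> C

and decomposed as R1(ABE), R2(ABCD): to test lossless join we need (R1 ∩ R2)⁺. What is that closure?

ABCDE

R1 ∩ R2 = {AB}.
A → BE applies, adding E
B → C applies, adding C
C → AD applies, adding D
Closure: {ABCDE}.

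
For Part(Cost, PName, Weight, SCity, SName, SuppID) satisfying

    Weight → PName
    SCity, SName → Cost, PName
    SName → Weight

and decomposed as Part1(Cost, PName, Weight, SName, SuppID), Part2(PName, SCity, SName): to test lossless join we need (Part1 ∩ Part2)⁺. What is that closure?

PName, Weight, SName

Part1 ∩ Part2 = {PName, SName}.
SName → Weight applies, adding Weight
Closure: {PName, Weight, SName}.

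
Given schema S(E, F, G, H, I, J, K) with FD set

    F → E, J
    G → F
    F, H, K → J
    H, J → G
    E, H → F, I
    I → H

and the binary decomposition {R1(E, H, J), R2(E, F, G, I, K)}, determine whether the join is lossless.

No

Common attributes: R1 ∩ R2 = {E}.
No dependency enlarges {E}, so (E)⁺ = {E}.
The closure contains neither all of R1 = {E, H, J} nor all of R2 = {E, F, G, I, K}, so the common attributes are not a superkey of either fragment. The join is lossy.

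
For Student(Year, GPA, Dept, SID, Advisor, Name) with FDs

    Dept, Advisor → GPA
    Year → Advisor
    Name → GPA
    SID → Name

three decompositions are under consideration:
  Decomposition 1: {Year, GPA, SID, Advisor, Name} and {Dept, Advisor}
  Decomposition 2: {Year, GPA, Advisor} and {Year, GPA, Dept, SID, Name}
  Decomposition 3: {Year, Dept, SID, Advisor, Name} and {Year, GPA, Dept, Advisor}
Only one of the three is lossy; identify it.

Decomposition 1: common = {Advisor}, closure = {Advisor} → lossy.
Decomposition 2: common = {Year, GPA}, closure = {Year, GPA, Advisor} → lossless.
Decomposition 3: common = {Year, Dept, Advisor}, closure = {Year, GPA, Dept, Advisor} → lossless.

Decomposition 1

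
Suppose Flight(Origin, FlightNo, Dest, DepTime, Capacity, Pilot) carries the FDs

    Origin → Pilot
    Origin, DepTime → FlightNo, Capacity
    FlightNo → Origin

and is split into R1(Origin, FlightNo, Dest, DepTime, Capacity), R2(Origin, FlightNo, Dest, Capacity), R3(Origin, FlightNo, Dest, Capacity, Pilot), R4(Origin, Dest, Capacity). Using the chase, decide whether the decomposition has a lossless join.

Yes

Chase test. Columns are Origin, FlightNo, Dest, DepTime, Capacity, Pilot; row i has aⱼ where attribute j ∈ Ri, else bᵢⱼ.
Initial tableau (one row per fragment):
  row 1: a1 a2 a3 a4 a5 b16
  row 2: a1 a2 a3 b24 a5 b26
  row 3: a1 a2 a3 b34 a5 a6
  row 4: a1 b42 a3 b44 a5 b46
Rows 1 and 2 agree on Origin; apply Origin→Pilot and equate their Pilot entries.
Rows 1 and 3 agree on Origin; apply Origin→Pilot and equate their Pilot entries.
Rows 1 and 4 agree on Origin; apply Origin→Pilot and equate their Pilot entries.
Row 1 is now all distinguished symbols — the join is lossless.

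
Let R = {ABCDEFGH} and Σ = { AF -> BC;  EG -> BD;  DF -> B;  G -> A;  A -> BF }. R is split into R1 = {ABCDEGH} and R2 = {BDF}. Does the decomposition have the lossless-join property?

Common attributes: R1 ∩ R2 = {BD}.
No dependency enlarges {BD}, so (BD)⁺ = {BD}.
The closure contains neither all of R1 = {ABCDEGH} nor all of R2 = {BDF}, so the common attributes are not a superkey of either fragment. The join is lossy.

No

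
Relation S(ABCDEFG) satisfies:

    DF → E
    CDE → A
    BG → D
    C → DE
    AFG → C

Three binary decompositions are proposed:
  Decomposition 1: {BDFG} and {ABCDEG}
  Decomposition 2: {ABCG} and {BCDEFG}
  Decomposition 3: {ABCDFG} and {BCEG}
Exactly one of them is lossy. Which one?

Decomposition 1: common = {BDG}, closure = {BDG} → lossy.
Decomposition 2: common = {BCG}, closure = {ABCDEG} → lossless.
Decomposition 3: common = {BCG}, closure = {ABCDEG} → lossless.

Decomposition 1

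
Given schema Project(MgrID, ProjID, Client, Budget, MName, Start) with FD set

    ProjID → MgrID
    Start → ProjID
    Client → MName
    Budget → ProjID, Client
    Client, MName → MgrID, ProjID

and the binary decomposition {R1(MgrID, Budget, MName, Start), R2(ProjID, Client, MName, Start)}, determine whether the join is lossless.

Common attributes: R1 ∩ R2 = {MName, Start}.
Closure of {MName, Start}: Start → ProjID applies, adding ProjID; ProjID → MgrID applies, adding MgrID. So (MName, Start)⁺ = {MgrID, ProjID, MName, Start}.
The closure contains neither all of R1 = {MgrID, Budget, MName, Start} nor all of R2 = {ProjID, Client, MName, Start}, so the common attributes are not a superkey of either fragment. The join is lossy.

No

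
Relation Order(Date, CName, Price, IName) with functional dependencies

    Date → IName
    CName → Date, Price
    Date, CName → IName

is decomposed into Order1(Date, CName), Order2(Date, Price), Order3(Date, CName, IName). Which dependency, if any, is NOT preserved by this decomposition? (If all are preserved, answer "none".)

Check CName → Date, Price: no single fragment contains all of {Date, CName, Price}, and the restricted closure of {CName} across the fragments never reaches {Date, Price}.
Date → IName is preserved.
Date, CName → IName is preserved.

CName → Date, Price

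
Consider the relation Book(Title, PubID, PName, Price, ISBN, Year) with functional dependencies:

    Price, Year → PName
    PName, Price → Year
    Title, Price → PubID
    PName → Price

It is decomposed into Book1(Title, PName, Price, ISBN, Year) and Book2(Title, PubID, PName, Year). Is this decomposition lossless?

Common attributes: Book1 ∩ Book2 = {Title, PName, Year}.
Closure of {Title, PName, Year}: PName → Price applies, adding Price; Title, Price → PubID applies, adding PubID. So (Title, PName, Year)⁺ = {Title, PubID, PName, Price, Year}.
This closure contains every attribute of Book2, so Book1 ∩ Book2 → Book2. The join is lossless.

Yes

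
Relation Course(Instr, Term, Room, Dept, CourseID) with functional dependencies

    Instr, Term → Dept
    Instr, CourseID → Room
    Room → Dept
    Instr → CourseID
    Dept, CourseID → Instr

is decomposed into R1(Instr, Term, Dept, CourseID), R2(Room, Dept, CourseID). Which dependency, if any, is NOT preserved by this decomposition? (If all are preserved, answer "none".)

Instr, Term → Dept lies within R1.
Instr, CourseID → Room: restricted closure across fragments reaches Room.
Room → Dept lies within R2.
Instr → CourseID lies within R1.
Dept, CourseID → Instr lies within R1.
Every dependency is enforceable on the fragments, so the decomposition is dependency-preserving.

none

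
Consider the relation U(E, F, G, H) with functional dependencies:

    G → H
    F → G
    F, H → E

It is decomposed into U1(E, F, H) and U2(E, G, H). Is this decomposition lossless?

Common attributes: U1 ∩ U2 = {E, H}.
No dependency enlarges {E, H}, so (E, H)⁺ = {E, H}.
The closure contains neither all of U1 = {E, F, H} nor all of U2 = {E, G, H}, so the common attributes are not a superkey of either fragment. The join is lossy.

No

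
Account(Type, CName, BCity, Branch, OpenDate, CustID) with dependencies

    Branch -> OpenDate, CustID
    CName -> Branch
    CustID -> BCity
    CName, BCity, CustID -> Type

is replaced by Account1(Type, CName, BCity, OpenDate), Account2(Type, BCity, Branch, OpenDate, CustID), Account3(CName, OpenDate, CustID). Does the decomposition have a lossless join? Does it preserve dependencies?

Lossless test (chase): Rows 1 and 3 agree on CName; apply CName→Branch and equate their Branch entries. Rows 2 and 3 agree on CustID; apply CustID→BCity and equate their BCity entries. Rows 1 and 3 agree on Branch; apply Branch→OpenDate, CustID and equate their OpenDate, CustID entries. Rows 1 and 3 agree on CName, BCity, CustID; apply CName, BCity, CustID→Type and equate their Type entries. No row becomes fully distinguished — the join is lossy.
Dependency preservation: the restricted closure of {CName} across the fragments never reaches {Branch}, so CName → Branch cannot be enforced without a join — not preserved.

lossy and not dependency-preserving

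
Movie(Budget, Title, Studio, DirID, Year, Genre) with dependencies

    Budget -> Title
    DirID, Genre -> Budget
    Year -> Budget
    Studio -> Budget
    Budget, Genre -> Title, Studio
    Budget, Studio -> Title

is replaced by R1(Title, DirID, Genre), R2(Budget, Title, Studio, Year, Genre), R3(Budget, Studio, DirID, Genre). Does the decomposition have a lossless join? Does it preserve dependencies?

lossy but dependency-preserving

Lossless test (chase): Rows 2 and 3 agree on Budget; apply Budget→Title and equate their Title entries. Rows 1 and 3 agree on DirID, Genre; apply DirID, Genre→Budget and equate their Budget entries. Rows 1 and 2 agree on Budget, Genre; apply Budget, Genre→Title, Studio and equate their Title, Studio entries. No row becomes fully distinguished — the join is lossy.
Dependency preservation: every FD's attributes lie within a single fragment, so each can be enforced locally — preserved.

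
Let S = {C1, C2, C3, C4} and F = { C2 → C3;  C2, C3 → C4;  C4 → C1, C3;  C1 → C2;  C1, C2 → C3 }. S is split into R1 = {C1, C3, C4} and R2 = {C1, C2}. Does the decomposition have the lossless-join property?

Common attributes: R1 ∩ R2 = {C1}.
Closure of {C1}: C1 → C2 applies, adding C2; C1, C2 → C3 applies, adding C3; C2, C3 → C4 applies, adding C4. So (C1)⁺ = {C1, C2, C3, C4}.
This closure contains every attribute of R1, so R1 ∩ R2 → R1. The join is lossless.

Yes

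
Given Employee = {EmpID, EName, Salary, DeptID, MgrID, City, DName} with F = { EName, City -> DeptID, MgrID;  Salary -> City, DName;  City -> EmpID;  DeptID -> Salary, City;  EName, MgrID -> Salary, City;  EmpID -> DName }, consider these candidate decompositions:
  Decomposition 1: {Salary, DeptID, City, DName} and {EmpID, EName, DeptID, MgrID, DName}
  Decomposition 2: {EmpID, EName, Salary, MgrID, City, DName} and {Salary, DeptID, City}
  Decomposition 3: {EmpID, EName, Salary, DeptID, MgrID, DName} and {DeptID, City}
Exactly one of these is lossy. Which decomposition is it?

Decomposition 2

Decomposition 1: common = {DeptID, DName}, closure = {EmpID, Salary, DeptID, City, DName} → lossless.
Decomposition 2: common = {Salary, City}, closure = {EmpID, Salary, City, DName} → lossy.
Decomposition 3: common = {DeptID}, closure = {EmpID, Salary, DeptID, City, DName} → lossless.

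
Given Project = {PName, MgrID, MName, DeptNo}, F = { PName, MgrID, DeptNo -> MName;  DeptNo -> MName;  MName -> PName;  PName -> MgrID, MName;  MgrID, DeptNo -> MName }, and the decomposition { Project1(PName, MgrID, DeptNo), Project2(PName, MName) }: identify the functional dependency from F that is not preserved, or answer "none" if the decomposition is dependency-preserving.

PName, MgrID, DeptNo → MName: restricted closure across fragments reaches MName.
DeptNo → MName: restricted closure across fragments reaches MName.
MName → PName lies within Project2.
PName → MgrID, MName: restricted closure across fragments reaches MgrID, MName.
MgrID, DeptNo → MName: restricted closure across fragments reaches MName.
Every dependency is enforceable on the fragments, so the decomposition is dependency-preserving.

none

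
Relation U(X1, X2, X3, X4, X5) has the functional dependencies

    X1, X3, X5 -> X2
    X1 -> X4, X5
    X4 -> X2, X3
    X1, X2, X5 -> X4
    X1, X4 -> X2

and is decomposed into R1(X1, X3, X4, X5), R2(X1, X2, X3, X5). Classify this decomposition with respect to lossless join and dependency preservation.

lossless but not dependency-preserving

Lossless test: (X1, X3, X5)⁺ = {X1, X2, X3, X4, X5}, which contains all of one fragment — lossless.
Dependency preservation: the restricted closure of {X4} across the fragments never reaches {X2, X3}, so X4 → X2, X3 cannot be enforced without a join — not preserved.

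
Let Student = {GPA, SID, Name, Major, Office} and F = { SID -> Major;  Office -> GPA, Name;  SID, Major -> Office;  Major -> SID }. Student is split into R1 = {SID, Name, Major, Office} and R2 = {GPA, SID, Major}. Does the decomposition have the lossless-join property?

Yes

Common attributes: R1 ∩ R2 = {SID, Major}.
Closure of {SID, Major}: SID, Major → Office applies, adding Office; Office → GPA, Name applies, adding GPA, Name. So (SID, Major)⁺ = {GPA, SID, Name, Major, Office}.
This closure contains every attribute of R1, so R1 ∩ R2 → R1. The join is lossless.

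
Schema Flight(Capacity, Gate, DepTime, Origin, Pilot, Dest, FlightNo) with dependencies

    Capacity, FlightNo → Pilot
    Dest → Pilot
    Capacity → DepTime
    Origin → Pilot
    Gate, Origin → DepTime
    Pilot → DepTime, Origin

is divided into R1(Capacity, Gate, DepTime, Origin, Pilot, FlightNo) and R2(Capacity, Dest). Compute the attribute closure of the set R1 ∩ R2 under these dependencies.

R1 ∩ R2 = {Capacity}.
Capacity → DepTime applies, adding DepTime
Closure: {Capacity, DepTime}.

Capacity, DepTime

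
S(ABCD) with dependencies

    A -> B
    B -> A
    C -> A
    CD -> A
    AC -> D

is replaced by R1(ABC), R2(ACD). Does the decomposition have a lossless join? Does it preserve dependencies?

lossless and dependency-preserving

Lossless test: (AC)⁺ = {ABCD}, which contains all of one fragment — lossless.
Dependency preservation: every FD's attributes lie within a single fragment, so each can be enforced locally — preserved.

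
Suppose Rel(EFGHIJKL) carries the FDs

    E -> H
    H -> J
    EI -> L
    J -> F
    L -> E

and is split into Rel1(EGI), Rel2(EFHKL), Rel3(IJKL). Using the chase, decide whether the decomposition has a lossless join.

Chase test. Columns are EFGHIJKL; row i has aⱼ where attribute j ∈ Reli, else bᵢⱼ.
Initial tableau (one row per fragment):
  row 1: a1 b12 a3 b14 a5 b16 b17 b18
  row 2: a1 a2 b23 a4 b25 b26 a7 a8
  row 3: b31 b32 b33 b34 a5 a6 a7 a8
Rows 1 and 2 agree on E; apply E→H and equate their H entries.
Rows 1 and 2 agree on H; apply H→J and equate their J entries.
Rows 1 and 2 agree on J; apply J→F and equate their F entries.
Rows 2 and 3 agree on L; apply L→E and equate their E entries.
Rows 1 and 3 agree on E; apply E→H and equate their H entries.
Rows 1 and 3 agree on H; apply H→J and equate their J entries.
Rows 1 and 3 agree on EI; apply EI→L and equate their L entries.
Rows 1 and 3 agree on J; apply J→F and equate their F entries.
No row becomes fully distinguished — the join is lossy.

No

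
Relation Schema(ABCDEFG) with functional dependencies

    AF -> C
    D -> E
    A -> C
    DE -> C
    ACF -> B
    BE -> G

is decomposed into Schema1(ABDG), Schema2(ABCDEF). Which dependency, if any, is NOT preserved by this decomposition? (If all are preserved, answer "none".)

BE -> G

Check BE → G: no single fragment contains all of {BEG}, and the restricted closure of {BE} across the fragments never reaches {G}.
AF → C is preserved.
D → E is preserved.
A → C is preserved.
DE → C is preserved.
ACF → B is preserved.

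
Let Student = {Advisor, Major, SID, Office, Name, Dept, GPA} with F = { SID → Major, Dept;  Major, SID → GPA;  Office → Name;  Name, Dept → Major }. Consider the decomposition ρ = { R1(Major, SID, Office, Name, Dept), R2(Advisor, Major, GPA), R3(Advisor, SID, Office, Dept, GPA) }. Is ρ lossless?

Yes

Chase test. Columns are Advisor, Major, SID, Office, Name, Dept, GPA; row i has aⱼ where attribute j ∈ Ri, else bᵢⱼ.
Initial tableau (one row per fragment):
  row 1: b11 a2 a3 a4 a5 a6 b17
  row 2: a1 a2 b23 b24 b25 b26 a7
  row 3: a1 b32 a3 a4 b35 a6 a7
Rows 1 and 3 agree on SID; apply SID→Major, Dept and equate their Major, Dept entries.
Rows 1 and 3 agree on Major, SID; apply Major, SID→GPA and equate their GPA entries.
Rows 1 and 3 agree on Office; apply Office→Name and equate their Name entries.
Row 3 is now all distinguished symbols — the join is lossless.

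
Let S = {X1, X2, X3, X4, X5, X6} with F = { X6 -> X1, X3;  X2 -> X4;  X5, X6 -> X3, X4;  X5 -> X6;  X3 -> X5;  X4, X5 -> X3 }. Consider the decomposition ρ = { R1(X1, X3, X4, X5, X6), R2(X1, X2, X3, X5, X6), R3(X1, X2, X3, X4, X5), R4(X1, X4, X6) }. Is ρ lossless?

Chase test. Columns are X1, X2, X3, X4, X5, X6; row i has aⱼ where attribute j ∈ Ri, else bᵢⱼ.
Initial tableau (one row per fragment):
  row 1: a1 b12 a3 a4 a5 a6
  row 2: a1 a2 a3 b24 a5 a6
  row 3: a1 a2 a3 a4 a5 b36
  row 4: a1 b42 b43 a4 b45 a6
Rows 1 and 4 agree on X6; apply X6→X1, X3 and equate their X1, X3 entries.
Rows 2 and 3 agree on X2; apply X2→X4 and equate their X4 entries.
Rows 1 and 3 agree on X5; apply X5→X6 and equate their X6 entries.
Rows 1 and 4 agree on X3; apply X3→X5 and equate their X5 entries.
Row 2 is now all distinguished symbols — the join is lossless.

Yes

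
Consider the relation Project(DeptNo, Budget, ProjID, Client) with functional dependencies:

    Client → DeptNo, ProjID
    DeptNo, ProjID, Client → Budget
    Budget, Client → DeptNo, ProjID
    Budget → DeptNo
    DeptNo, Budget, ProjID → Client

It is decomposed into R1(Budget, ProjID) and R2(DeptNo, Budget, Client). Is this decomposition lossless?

No

Common attributes: R1 ∩ R2 = {Budget}.
Closure of {Budget}: Budget → DeptNo applies, adding DeptNo. So (Budget)⁺ = {DeptNo, Budget}.
The closure contains neither all of R1 = {Budget, ProjID} nor all of R2 = {DeptNo, Budget, Client}, so the common attributes are not a superkey of either fragment. The join is lossy.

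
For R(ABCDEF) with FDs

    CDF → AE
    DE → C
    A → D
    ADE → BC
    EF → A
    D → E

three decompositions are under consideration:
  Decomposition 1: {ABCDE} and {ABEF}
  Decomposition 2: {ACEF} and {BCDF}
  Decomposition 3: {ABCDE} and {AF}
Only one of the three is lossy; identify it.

Decomposition 2

Decomposition 1: common = {ABE}, closure = {ABCDE} → lossless.
Decomposition 2: common = {CF}, closure = {CF} → lossy.
Decomposition 3: common = {A}, closure = {ABCDE} → lossless.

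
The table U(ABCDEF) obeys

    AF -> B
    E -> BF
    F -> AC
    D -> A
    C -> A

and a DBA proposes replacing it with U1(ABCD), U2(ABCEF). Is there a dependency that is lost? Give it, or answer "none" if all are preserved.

AF → B lies within U2.
E → BF lies within U2.
F → AC lies within U2.
D → A lies within U1.
C → A lies within U1.
Every dependency is enforceable on the fragments, so the decomposition is dependency-preserving.

none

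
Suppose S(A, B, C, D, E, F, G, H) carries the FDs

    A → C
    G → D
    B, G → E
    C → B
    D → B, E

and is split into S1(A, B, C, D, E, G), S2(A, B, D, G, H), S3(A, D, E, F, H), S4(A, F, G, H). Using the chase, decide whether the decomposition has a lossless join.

Yes

Chase test. Columns are A, B, C, D, E, F, G, H; row i has aⱼ where attribute j ∈ Si, else bᵢⱼ.
Initial tableau (one row per fragment):
  row 1: a1 a2 a3 a4 a5 b16 a7 b18
  row 2: a1 a2 b23 a4 b25 b26 a7 a8
  row 3: a1 b32 b33 a4 a5 a6 b37 a8
  row 4: a1 b42 b43 b44 b45 a6 a7 a8
Rows 1 and 2 agree on A; apply A→C and equate their C entries.
Rows 1 and 3 agree on A; apply A→C and equate their C entries.
Rows 1 and 4 agree on A; apply A→C and equate their C entries.
Rows 1 and 4 agree on G; apply G→D and equate their D entries.
Rows 1 and 2 agree on B, G; apply B, G→E and equate their E entries.
Rows 1 and 3 agree on C; apply C→B and equate their B entries.
Rows 1 and 4 agree on C; apply C→B and equate their B entries.
Rows 1 and 4 agree on D; apply D→B, E and equate their B, E entries.
Row 4 is now all distinguished symbols — the join is lossless.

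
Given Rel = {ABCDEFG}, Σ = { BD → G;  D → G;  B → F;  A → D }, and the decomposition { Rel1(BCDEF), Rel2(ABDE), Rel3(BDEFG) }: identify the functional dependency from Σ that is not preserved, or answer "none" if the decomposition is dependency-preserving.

BD → G lies within Rel3.
D → G lies within Rel3.
B → F lies within Rel1.
A → D lies within Rel2.
Every dependency is enforceable on the fragments, so the decomposition is dependency-preserving.

none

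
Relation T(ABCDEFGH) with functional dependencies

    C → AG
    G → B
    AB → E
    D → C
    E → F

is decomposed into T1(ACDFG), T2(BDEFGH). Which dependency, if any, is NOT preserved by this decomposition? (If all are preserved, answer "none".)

AB → E

Check AB → E: no single fragment contains all of {ABE}, and the restricted closure of {AB} across the fragments never reaches {E}.
C → AG is preserved.
G → B is preserved.
D → C is preserved.
E → F is preserved.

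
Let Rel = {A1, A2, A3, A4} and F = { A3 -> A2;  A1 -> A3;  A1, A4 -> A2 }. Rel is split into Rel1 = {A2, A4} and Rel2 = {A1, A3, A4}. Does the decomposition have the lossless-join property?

Common attributes: Rel1 ∩ Rel2 = {A4}.
No dependency enlarges {A4}, so (A4)⁺ = {A4}.
The closure contains neither all of Rel1 = {A2, A4} nor all of Rel2 = {A1, A3, A4}, so the common attributes are not a superkey of either fragment. The join is lossy.

No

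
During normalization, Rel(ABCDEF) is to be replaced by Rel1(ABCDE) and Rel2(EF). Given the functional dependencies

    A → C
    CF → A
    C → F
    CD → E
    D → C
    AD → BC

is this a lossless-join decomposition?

No

Common attributes: Rel1 ∩ Rel2 = {E}.
No dependency enlarges {E}, so (E)⁺ = {E}.
The closure contains neither all of Rel1 = {ABCDE} nor all of Rel2 = {EF}, so the common attributes are not a superkey of either fragment. The join is lossy.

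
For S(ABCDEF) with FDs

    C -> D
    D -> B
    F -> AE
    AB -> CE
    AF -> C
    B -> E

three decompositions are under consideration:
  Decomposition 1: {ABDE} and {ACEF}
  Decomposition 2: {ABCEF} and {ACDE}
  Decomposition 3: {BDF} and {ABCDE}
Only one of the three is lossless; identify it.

Decomposition 1: common = {AE}, closure = {AE} → lossy.
Decomposition 2: common = {ACE}, closure = {ABCDE} → lossless.
Decomposition 3: common = {BD}, closure = {BDE} → lossy.

Decomposition 2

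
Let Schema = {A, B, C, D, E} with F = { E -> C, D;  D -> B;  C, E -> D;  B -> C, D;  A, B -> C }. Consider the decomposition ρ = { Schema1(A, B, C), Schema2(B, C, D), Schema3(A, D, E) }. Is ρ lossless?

Yes

Chase test. Columns are A, B, C, D, E; row i has aⱼ where attribute j ∈ Schemai, else bᵢⱼ.
Initial tableau (one row per fragment):
  row 1: a1 a2 a3 b14 b15
  row 2: b21 a2 a3 a4 b25
  row 3: a1 b32 b33 a4 a5
Rows 2 and 3 agree on D; apply D→B and equate their B entries.
Rows 1 and 2 agree on B; apply B→C, D and equate their C, D entries.
Rows 1 and 3 agree on B; apply B→C, D and equate their C, D entries.
Row 3 is now all distinguished symbols — the join is lossless.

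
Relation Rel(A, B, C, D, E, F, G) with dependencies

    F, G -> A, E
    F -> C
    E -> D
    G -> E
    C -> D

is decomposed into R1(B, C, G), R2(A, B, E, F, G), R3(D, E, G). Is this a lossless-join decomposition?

No

Chase test. Columns are A, B, C, D, E, F, G; row i has aⱼ where attribute j ∈ Ri, else bᵢⱼ.
Initial tableau (one row per fragment):
  row 1: b11 a2 a3 b14 b15 b16 a7
  row 2: a1 a2 b23 b24 a5 a6 a7
  row 3: b31 b32 b33 a4 a5 b36 a7
Rows 2 and 3 agree on E; apply E→D and equate their D entries.
Rows 1 and 2 agree on G; apply G→E and equate their E entries.
Rows 1 and 2 agree on E; apply E→D and equate their D entries.
No row becomes fully distinguished — the join is lossy.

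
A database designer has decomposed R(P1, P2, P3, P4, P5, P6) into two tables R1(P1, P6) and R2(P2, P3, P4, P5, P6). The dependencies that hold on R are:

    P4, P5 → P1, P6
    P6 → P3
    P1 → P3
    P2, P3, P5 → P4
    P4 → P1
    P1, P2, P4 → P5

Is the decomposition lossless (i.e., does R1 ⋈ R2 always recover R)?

Common attributes: R1 ∩ R2 = {P6}.
Closure of {P6}: P6 → P3 applies, adding P3. So (P6)⁺ = {P3, P6}.
The closure contains neither all of R1 = {P1, P6} nor all of R2 = {P2, P3, P4, P5, P6}, so the common attributes are not a superkey of either fragment. The join is lossy.

No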